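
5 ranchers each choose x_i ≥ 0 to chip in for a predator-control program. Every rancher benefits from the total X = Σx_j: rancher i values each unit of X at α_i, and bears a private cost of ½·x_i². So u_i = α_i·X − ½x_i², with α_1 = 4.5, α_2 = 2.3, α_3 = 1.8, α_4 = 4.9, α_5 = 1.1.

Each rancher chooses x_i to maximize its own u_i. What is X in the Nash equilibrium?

Rancher i's FOC: ∂u_i/∂x_i = α_i − x_i = 0, so x_i* = α_i.
NE contributions = (4.5, 2.3, 1.8, 4.9, 1.1); X = 14.6.

14.6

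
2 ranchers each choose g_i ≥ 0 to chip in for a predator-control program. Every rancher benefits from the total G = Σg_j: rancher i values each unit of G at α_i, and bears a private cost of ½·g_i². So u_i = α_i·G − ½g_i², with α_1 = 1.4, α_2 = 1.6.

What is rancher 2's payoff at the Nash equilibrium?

3.52

Rancher i's FOC: ∂u_i/∂g_i = α_i − g_i = 0, so g_i* = α_i.
NE contributions = (1.4, 1.6); G = 3.
u_2 = α_2·G − ½·(g_2)² = 1.6·3 − ½·1.6² = 3.52.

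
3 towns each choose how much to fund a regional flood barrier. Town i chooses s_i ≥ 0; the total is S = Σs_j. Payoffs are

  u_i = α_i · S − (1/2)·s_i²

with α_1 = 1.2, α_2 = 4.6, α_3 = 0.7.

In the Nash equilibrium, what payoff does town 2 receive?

Town i's FOC: ∂u_i/∂s_i = α_i − s_i = 0, so s_i* = α_i.
NE contributions = (1.2, 4.6, 0.7); S = 6.5.
u_2 = α_2·S − ½·(s_2)² = 4.6·6.5 − ½·4.6² = 19.32.

19.32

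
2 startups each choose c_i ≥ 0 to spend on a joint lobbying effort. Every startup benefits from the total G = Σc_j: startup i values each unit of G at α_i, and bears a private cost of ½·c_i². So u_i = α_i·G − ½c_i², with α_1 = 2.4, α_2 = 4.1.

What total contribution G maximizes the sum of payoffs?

Planner FOC: ∂(Σu_j)/∂c_i = (Σα_j) − c_i = 0, so c_i^SO = Σα_j = 6.5 for every i; G^SO = 13.

13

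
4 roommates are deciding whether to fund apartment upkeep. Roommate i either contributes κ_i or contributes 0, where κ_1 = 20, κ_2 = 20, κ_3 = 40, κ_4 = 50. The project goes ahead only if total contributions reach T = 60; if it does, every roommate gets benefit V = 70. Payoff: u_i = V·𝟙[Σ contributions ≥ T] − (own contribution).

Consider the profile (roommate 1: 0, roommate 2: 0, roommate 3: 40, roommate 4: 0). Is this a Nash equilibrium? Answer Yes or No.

Total = 40 < 60: not provided.
Roommate 1 (pledges 0, payoff 0): pledging 20 → total 60, payoff 50. Profitable deviation.

No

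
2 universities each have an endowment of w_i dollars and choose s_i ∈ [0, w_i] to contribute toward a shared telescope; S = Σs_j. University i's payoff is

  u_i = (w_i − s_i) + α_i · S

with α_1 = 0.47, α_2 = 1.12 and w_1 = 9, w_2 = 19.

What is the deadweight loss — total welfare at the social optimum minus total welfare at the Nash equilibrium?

∂u_i/∂s_i = α_i − 1, so university i contributes w_i if α_i > 1, else 0.
α_i > 1 for i ∈ {2}; NE contributions (0, 19), S = 19.
W^NE = Σw_i − S^NE + (Σα_i)·S^NE = 28 + 0.59·19 = 39.21.
Planner: ∂(Σu_j)/∂s_i = Σα_j − 1 = 0.59 > 0, so everyone contributes w_i; S^SO = 28, W^SO = 28 + 0.59·28 = 44.52.
Deadweight loss = 5.31.

5.31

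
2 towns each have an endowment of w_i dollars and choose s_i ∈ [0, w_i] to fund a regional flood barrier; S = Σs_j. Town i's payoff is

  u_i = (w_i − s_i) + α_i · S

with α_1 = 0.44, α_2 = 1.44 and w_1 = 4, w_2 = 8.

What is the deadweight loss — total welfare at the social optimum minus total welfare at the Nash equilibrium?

∂u_i/∂s_i = α_i − 1, so town i contributes w_i if α_i > 1, else 0.
α_i > 1 for i ∈ {2}; NE contributions (0, 8), S = 8.
W^NE = Σw_i − S^NE + (Σα_i)·S^NE = 12 + 0.88·8 = 19.04.
Planner: ∂(Σu_j)/∂s_i = Σα_j − 1 = 0.88 > 0, so everyone contributes w_i; S^SO = 12, W^SO = 12 + 0.88·12 = 22.56.
Deadweight loss = 3.52.

3.52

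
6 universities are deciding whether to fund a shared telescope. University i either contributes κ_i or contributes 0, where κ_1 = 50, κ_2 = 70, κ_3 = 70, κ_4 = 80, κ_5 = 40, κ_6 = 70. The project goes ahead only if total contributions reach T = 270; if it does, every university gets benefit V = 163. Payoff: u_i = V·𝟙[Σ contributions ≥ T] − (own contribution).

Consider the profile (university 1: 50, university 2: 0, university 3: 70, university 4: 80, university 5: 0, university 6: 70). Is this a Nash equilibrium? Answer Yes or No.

Yes

Total = 270 ≥ 270: provided.
University 1 (pledges 50, payoff 113): dropping to 0 → total 220, payoff 0. No gain.
University 2 (pledges 0, payoff 163): pledging 70 → total 340, payoff 93. No gain.
University 3 (pledges 70, payoff 93): dropping to 0 → total 200, payoff 0. No gain.
University 4 (pledges 80, payoff 83): dropping to 0 → total 190, payoff 0. No gain.
University 5 (pledges 0, payoff 163): pledging 40 → total 310, payoff 123. No gain.
University 6 (pledges 70, payoff 93): dropping to 0 → total 200, payoff 0. No gain.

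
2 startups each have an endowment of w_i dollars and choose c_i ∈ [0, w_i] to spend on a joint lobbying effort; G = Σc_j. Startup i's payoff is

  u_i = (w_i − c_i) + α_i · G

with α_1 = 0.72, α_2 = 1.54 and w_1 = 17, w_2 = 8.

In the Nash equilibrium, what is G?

∂u_i/∂c_i = α_i − 1, so startup i contributes w_i if α_i > 1, else 0.
α_i > 1 for i ∈ {2}; NE contributions (0, 8), G = 8.

8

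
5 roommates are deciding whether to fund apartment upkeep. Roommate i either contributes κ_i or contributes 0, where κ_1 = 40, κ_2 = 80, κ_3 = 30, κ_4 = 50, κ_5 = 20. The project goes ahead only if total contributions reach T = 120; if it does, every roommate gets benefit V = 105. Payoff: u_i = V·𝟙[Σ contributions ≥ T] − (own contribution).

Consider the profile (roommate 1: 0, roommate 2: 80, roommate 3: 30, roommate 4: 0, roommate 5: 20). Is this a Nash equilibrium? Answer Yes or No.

Yes

Total = 130 ≥ 120: provided.
Roommate 1 (pledges 0, payoff 105): pledging 40 → total 170, payoff 65. No gain.
Roommate 2 (pledges 80, payoff 25): dropping to 0 → total 50, payoff 0. No gain.
Roommate 3 (pledges 30, payoff 75): dropping to 0 → total 100, payoff 0. No gain.
Roommate 4 (pledges 0, payoff 105): pledging 50 → total 180, payoff 55. No gain.
Roommate 5 (pledges 20, payoff 85): dropping to 0 → total 110, payoff 0. No gain.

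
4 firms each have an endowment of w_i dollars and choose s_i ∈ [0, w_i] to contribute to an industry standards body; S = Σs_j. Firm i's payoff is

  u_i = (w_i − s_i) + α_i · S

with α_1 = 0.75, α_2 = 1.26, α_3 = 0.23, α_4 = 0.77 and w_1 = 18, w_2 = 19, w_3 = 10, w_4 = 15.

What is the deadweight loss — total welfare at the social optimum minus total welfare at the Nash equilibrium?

86.43

∂u_i/∂s_i = α_i − 1, so firm i contributes w_i if α_i > 1, else 0.
α_i > 1 for i ∈ {2}; NE contributions (0, 19, 0, 0), S = 19.
W^NE = Σw_i − S^NE + (Σα_i)·S^NE = 62 + 2.01·19 = 100.19.
Planner: ∂(Σu_j)/∂s_i = Σα_j − 1 = 2.01 > 0, so everyone contributes w_i; S^SO = 62, W^SO = 62 + 2.01·62 = 186.62.
Deadweight loss = 86.43.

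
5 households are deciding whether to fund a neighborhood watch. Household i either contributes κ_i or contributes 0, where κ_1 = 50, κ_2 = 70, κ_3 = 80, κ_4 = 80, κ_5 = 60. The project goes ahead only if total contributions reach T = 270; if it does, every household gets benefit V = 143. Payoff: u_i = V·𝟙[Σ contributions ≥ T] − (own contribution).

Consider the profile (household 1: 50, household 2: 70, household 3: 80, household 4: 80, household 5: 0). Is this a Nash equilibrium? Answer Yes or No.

Yes

Total = 280 ≥ 270: provided.
Household 1 (pledges 50, payoff 93): dropping to 0 → total 230, payoff 0. No gain.
Household 2 (pledges 70, payoff 73): dropping to 0 → total 210, payoff 0. No gain.
Household 3 (pledges 80, payoff 63): dropping to 0 → total 200, payoff 0. No gain.
Household 4 (pledges 80, payoff 63): dropping to 0 → total 200, payoff 0. No gain.
Household 5 (pledges 0, payoff 143): pledging 60 → total 340, payoff 83. No gain.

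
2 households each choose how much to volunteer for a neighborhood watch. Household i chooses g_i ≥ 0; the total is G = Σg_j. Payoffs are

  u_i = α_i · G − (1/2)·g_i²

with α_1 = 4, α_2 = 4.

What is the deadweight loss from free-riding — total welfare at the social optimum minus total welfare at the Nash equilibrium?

Household i's FOC: ∂u_i/∂g_i = α_i − g_i = 0, so g_i* = α_i.
NE contributions = (4, 4); G = 8.
W^NE = (Σα)·G − ½Σα_i² = 8² − ½·32 = 48.
Planner sets g_i = Σα_j = 8 for every i, so G^SO = 2·8 = 16.
W^SO = (Σα)·G^SO − ½·2·(Σα)² = (2/2)·8² = 64.
Deadweight loss = W^SO − W^NE = 16.

16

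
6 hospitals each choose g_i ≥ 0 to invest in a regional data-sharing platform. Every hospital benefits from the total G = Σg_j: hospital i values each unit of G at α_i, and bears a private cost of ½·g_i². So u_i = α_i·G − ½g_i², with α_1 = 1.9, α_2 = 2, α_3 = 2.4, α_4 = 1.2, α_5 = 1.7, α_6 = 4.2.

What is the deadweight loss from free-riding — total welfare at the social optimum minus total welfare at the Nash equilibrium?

Hospital i's FOC: ∂u_i/∂g_i = α_i − g_i = 0, so g_i* = α_i.
NE contributions = (1.9, 2, 2.4, 1.2, 1.7, 4.2); G = 13.4.
W^NE = (Σα)·G − ½Σα_i² = 13.4² − ½·35.34 = 161.89.
Planner sets g_i = Σα_j = 13.4 for every i, so G^SO = 6·13.4 = 80.4.
W^SO = (Σα)·G^SO − ½·6·(Σα)² = (6/2)·13.4² = 538.68.
Deadweight loss = W^SO − W^NE = 376.79.

376.79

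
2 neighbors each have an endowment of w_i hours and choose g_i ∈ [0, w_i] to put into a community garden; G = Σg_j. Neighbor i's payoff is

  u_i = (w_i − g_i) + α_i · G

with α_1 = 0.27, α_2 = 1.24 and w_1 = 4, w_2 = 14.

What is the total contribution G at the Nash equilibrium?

∂u_i/∂g_i = α_i − 1, so neighbor i contributes w_i if α_i > 1, else 0.
α_i > 1 for i ∈ {2}; NE contributions (0, 14), G = 14.

14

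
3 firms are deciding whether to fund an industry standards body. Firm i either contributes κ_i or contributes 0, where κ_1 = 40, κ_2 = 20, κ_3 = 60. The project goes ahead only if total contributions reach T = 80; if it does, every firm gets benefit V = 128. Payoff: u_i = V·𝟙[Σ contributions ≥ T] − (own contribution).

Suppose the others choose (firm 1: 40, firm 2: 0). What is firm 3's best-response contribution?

Others' total = 40. Contributing 60 brings total to 100 ≥ 80: gain V − κ_3 = 68.
Best response: 60.

60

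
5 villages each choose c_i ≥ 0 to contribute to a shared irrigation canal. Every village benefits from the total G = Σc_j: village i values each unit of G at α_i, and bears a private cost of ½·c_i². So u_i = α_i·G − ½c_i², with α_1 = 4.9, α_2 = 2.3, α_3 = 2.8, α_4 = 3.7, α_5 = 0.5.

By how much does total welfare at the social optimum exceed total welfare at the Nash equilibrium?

328

Village i's FOC: ∂u_i/∂c_i = α_i − c_i = 0, so c_i* = α_i.
NE contributions = (4.9, 2.3, 2.8, 3.7, 0.5); G = 14.2.
W^NE = (Σα)·G − ½Σα_i² = 14.2² − ½·51.08 = 176.1.
Planner sets c_i = Σα_j = 14.2 for every i, so G^SO = 5·14.2 = 71.
W^SO = (Σα)·G^SO − ½·5·(Σα)² = (5/2)·14.2² = 504.1.
Deadweight loss = W^SO − W^NE = 328.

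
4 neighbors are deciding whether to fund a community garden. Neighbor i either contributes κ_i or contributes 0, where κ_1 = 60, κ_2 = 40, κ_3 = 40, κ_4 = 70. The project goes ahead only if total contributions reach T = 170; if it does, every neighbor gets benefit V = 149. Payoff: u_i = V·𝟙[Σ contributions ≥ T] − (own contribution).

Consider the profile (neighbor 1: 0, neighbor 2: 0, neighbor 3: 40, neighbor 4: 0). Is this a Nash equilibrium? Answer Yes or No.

No

Total = 40 < 170: not provided.
Neighbor 1 (pledges 0, payoff 0): pledging 60 → total 100, payoff -60. No gain.
Neighbor 2 (pledges 0, payoff 0): pledging 40 → total 80, payoff -40. No gain.
Neighbor 3 (pledges 40, payoff -40): dropping to 0 → total 0, payoff 0. Profitable deviation.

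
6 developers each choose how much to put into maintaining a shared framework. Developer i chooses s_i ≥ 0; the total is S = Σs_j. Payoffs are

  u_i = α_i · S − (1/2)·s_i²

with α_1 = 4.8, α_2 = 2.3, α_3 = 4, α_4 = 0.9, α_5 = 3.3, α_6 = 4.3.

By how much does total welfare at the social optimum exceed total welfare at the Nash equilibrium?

805.58

Developer i's FOC: ∂u_i/∂s_i = α_i − s_i = 0, so s_i* = α_i.
NE contributions = (4.8, 2.3, 4, 0.9, 3.3, 4.3); S = 19.6.
W^NE = (Σα)·S − ½Σα_i² = 19.6² − ½·74.52 = 346.9.
Planner sets s_i = Σα_j = 19.6 for every i, so S^SO = 6·19.6 = 117.6.
W^SO = (Σα)·S^SO − ½·6·(Σα)² = (6/2)·19.6² = 1152.48.
Deadweight loss = W^SO − W^NE = 805.58.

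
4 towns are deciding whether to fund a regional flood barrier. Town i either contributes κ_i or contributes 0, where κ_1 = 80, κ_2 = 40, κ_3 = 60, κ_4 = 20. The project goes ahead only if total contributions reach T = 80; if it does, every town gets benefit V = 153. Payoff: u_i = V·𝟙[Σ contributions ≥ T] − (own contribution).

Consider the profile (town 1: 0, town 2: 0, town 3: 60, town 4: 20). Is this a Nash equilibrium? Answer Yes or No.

Total = 80 ≥ 80: provided.
Town 1 (pledges 0, payoff 153): pledging 80 → total 160, payoff 73. No gain.
Town 2 (pledges 0, payoff 153): pledging 40 → total 120, payoff 113. No gain.
Town 3 (pledges 60, payoff 93): dropping to 0 → total 20, payoff 0. No gain.
Town 4 (pledges 20, payoff 133): dropping to 0 → total 60, payoff 0. No gain.

Yes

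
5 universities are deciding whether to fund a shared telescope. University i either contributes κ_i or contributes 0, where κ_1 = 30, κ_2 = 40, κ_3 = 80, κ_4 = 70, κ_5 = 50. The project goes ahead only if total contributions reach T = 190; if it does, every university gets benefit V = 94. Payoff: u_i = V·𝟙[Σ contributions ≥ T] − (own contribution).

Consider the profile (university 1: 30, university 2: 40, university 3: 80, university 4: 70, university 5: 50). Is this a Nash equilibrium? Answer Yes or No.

No

Total = 270 ≥ 190: provided.
University 1 (pledges 30, payoff 64): dropping to 0 → total 240, payoff 94. Profitable deviation.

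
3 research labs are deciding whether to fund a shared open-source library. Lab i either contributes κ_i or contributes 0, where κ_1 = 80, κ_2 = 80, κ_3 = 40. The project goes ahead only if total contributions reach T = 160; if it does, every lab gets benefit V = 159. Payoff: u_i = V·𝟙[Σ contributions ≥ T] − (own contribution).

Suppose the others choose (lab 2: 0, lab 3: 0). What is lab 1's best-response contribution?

Others' total = 0. Even contributing 80 gives 80 < 160: no benefit either way.
Best response: 0.

0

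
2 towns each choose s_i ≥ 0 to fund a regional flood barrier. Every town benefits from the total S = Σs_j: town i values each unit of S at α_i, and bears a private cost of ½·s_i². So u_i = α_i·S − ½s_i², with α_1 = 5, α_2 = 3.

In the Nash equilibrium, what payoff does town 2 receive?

Town i's FOC: ∂u_i/∂s_i = α_i − s_i = 0, so s_i* = α_i.
NE contributions = (5, 3); S = 8.
u_2 = α_2·S − ½·(s_2)² = 3·8 − ½·3² = 19.5.

19.5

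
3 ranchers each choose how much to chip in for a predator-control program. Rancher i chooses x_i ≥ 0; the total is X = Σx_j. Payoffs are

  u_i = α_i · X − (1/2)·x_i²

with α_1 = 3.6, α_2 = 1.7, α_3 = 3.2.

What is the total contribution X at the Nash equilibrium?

8.5

Rancher i's FOC: ∂u_i/∂x_i = α_i − x_i = 0, so x_i* = α_i.
NE contributions = (3.6, 1.7, 3.2); X = 8.5.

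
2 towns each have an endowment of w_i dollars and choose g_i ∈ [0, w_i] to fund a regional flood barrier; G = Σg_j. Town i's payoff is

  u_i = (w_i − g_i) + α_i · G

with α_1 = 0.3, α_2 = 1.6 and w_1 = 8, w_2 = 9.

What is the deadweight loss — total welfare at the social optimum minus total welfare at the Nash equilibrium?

∂u_i/∂g_i = α_i − 1, so town i contributes w_i if α_i > 1, else 0.
α_i > 1 for i ∈ {2}; NE contributions (0, 9), G = 9.
W^NE = Σw_i − G^NE + (Σα_i)·G^NE = 17 + 0.9·9 = 25.1.
Planner: ∂(Σu_j)/∂g_i = Σα_j − 1 = 0.9 > 0, so everyone contributes w_i; G^SO = 17, W^SO = 17 + 0.9·17 = 32.3.
Deadweight loss = 7.2.

7.2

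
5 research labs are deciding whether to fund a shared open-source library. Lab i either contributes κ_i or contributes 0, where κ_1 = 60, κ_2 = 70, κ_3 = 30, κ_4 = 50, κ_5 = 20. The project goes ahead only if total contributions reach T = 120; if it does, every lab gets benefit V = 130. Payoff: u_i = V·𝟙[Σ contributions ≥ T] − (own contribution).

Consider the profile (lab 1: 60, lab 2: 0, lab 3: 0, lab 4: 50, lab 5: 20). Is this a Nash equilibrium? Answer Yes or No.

Yes

Total = 130 ≥ 120: provided.
Lab 1 (pledges 60, payoff 70): dropping to 0 → total 70, payoff 0. No gain.
Lab 2 (pledges 0, payoff 130): pledging 70 → total 200, payoff 60. No gain.
Lab 3 (pledges 0, payoff 130): pledging 30 → total 160, payoff 100. No gain.
Lab 4 (pledges 50, payoff 80): dropping to 0 → total 80, payoff 0. No gain.
Lab 5 (pledges 20, payoff 110): dropping to 0 → total 110, payoff 0. No gain.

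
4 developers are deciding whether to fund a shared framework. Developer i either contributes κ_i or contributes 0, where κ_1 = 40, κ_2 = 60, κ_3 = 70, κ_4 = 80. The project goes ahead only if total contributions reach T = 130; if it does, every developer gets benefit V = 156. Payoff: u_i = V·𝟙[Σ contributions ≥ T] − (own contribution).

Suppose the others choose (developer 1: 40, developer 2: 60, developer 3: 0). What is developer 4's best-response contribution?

80

Others' total = 100. Contributing 80 brings total to 180 ≥ 130: gain V − κ_4 = 76.
Best response: 80.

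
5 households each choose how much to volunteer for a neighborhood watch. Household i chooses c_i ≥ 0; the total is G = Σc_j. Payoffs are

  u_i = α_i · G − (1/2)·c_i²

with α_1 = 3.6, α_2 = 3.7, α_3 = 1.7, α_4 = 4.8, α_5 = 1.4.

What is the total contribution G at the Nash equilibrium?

15.2

Household i's FOC: ∂u_i/∂c_i = α_i − c_i = 0, so c_i* = α_i.
NE contributions = (3.6, 3.7, 1.7, 4.8, 1.4); G = 15.2.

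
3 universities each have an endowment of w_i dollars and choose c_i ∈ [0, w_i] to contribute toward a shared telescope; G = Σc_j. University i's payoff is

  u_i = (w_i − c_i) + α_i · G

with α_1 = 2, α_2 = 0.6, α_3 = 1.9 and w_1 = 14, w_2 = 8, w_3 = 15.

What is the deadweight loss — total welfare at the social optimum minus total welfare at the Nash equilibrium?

∂u_i/∂c_i = α_i − 1, so university i contributes w_i if α_i > 1, else 0.
α_i > 1 for i ∈ {1, 3}; NE contributions (14, 0, 15), G = 29.
W^NE = Σw_i − G^NE + (Σα_i)·G^NE = 37 + 3.5·29 = 138.5.
Planner: ∂(Σu_j)/∂c_i = Σα_j − 1 = 3.5 > 0, so everyone contributes w_i; G^SO = 37, W^SO = 37 + 3.5·37 = 166.5.
Deadweight loss = 28.

28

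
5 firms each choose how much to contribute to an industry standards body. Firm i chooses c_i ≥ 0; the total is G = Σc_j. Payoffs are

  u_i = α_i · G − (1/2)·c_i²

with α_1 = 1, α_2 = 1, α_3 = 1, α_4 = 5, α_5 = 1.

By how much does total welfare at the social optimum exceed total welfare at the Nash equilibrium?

Firm i's FOC: ∂u_i/∂c_i = α_i − c_i = 0, so c_i* = α_i.
NE contributions = (1, 1, 1, 5, 1); G = 9.
W^NE = (Σα)·G − ½Σα_i² = 9² − ½·29 = 66.5.
Planner sets c_i = Σα_j = 9 for every i, so G^SO = 5·9 = 45.
W^SO = (Σα)·G^SO − ½·5·(Σα)² = (5/2)·9² = 202.5.
Deadweight loss = W^SO − W^NE = 136.

136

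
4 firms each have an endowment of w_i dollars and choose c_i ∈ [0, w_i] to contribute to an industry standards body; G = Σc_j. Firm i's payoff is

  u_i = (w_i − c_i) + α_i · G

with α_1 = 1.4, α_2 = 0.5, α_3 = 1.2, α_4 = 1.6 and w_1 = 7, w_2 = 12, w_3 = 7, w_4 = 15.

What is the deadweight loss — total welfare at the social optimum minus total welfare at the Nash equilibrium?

∂u_i/∂c_i = α_i − 1, so firm i contributes w_i if α_i > 1, else 0.
α_i > 1 for i ∈ {1, 3, 4}; NE contributions (7, 0, 7, 15), G = 29.
W^NE = Σw_i − G^NE + (Σα_i)·G^NE = 41 + 3.7·29 = 148.3.
Planner: ∂(Σu_j)/∂c_i = Σα_j − 1 = 3.7 > 0, so everyone contributes w_i; G^SO = 41, W^SO = 41 + 3.7·41 = 192.7.
Deadweight loss = 44.4.

44.4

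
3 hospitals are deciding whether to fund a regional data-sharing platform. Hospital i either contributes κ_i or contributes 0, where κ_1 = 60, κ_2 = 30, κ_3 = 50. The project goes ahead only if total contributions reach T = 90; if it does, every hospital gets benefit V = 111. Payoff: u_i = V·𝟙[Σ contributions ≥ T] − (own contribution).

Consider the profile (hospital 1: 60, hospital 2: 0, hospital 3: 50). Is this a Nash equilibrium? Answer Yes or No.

Total = 110 ≥ 90: provided.
Hospital 1 (pledges 60, payoff 51): dropping to 0 → total 50, payoff 0. No gain.
Hospital 2 (pledges 0, payoff 111): pledging 30 → total 140, payoff 81. No gain.
Hospital 3 (pledges 50, payoff 61): dropping to 0 → total 60, payoff 0. No gain.

Yes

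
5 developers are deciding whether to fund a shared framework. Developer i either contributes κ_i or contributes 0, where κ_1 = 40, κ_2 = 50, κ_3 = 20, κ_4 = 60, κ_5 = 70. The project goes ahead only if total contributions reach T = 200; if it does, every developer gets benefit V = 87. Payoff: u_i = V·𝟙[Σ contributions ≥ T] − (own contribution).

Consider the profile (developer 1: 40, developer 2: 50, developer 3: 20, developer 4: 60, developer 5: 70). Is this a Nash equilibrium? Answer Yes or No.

No

Total = 240 ≥ 200: provided.
Developer 1 (pledges 40, payoff 47): dropping to 0 → total 200, payoff 87. Profitable deviation.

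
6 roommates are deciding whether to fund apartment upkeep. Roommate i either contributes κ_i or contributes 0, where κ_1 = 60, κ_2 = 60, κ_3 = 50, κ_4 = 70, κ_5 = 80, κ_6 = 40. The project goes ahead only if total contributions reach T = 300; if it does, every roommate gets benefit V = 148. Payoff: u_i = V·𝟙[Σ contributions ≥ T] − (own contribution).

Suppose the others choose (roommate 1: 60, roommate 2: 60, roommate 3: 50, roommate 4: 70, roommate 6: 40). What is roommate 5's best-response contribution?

Others' total = 280. Contributing 80 brings total to 360 ≥ 300: gain V − κ_5 = 68.
Best response: 80.

80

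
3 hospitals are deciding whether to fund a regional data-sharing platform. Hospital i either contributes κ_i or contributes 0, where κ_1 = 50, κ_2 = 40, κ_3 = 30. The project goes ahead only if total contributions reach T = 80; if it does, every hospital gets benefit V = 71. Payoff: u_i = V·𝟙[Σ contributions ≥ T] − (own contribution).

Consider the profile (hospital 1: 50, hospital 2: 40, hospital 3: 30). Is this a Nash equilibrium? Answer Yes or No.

No

Total = 120 ≥ 80: provided.
Hospital 1 (pledges 50, payoff 21): dropping to 0 → total 70, payoff 0. No gain.
Hospital 2 (pledges 40, payoff 31): dropping to 0 → total 80, payoff 71. Profitable deviation.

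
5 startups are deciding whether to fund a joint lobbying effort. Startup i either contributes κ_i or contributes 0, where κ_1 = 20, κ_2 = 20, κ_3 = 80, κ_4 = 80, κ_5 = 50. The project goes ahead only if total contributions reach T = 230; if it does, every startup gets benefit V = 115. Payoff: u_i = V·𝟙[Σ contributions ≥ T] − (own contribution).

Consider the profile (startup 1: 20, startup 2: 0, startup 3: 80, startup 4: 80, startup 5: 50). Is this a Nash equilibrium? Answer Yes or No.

Total = 230 ≥ 230: provided.
Startup 1 (pledges 20, payoff 95): dropping to 0 → total 210, payoff 0. No gain.
Startup 2 (pledges 0, payoff 115): pledging 20 → total 250, payoff 95. No gain.
Startup 3 (pledges 80, payoff 35): dropping to 0 → total 150, payoff 0. No gain.
Startup 4 (pledges 80, payoff 35): dropping to 0 → total 150, payoff 0. No gain.
Startup 5 (pledges 50, payoff 65): dropping to 0 → total 180, payoff 0. No gain.

Yes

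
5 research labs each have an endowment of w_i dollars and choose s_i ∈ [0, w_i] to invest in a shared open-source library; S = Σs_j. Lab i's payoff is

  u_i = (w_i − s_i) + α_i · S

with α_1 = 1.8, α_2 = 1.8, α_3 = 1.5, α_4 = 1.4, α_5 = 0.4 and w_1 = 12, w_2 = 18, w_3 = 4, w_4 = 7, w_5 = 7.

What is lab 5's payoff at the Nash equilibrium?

∂u_i/∂s_i = α_i − 1, so lab i contributes w_i if α_i > 1, else 0.
α_i > 1 for i ∈ {1, 2, 3, 4}; NE contributions (12, 18, 4, 7, 0), S = 41.
u_5 = (7 − 0) + 0.4·41 = 23.4.

23.4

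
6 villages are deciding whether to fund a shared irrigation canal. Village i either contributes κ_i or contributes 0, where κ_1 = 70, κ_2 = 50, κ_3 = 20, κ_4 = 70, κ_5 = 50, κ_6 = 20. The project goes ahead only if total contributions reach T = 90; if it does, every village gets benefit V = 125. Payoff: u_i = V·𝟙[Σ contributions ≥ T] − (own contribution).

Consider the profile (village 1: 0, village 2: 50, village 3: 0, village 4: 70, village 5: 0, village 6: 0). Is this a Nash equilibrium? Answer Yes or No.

Total = 120 ≥ 90: provided.
Village 1 (pledges 0, payoff 125): pledging 70 → total 190, payoff 55. No gain.
Village 2 (pledges 50, payoff 75): dropping to 0 → total 70, payoff 0. No gain.
Village 3 (pledges 0, payoff 125): pledging 20 → total 140, payoff 105. No gain.
Village 4 (pledges 70, payoff 55): dropping to 0 → total 50, payoff 0. No gain.
Village 5 (pledges 0, payoff 125): pledging 50 → total 170, payoff 75. No gain.
Village 6 (pledges 0, payoff 125): pledging 20 → total 140, payoff 105. No gain.

Yes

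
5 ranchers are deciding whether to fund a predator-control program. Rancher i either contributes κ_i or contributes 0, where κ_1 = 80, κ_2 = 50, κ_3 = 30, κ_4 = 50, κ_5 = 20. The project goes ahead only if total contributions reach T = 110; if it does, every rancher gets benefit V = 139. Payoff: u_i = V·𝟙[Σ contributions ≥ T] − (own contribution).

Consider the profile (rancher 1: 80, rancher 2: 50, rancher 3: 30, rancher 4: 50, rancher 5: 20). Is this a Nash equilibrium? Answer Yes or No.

No

Total = 230 ≥ 110: provided.
Rancher 1 (pledges 80, payoff 59): dropping to 0 → total 150, payoff 139. Profitable deviation.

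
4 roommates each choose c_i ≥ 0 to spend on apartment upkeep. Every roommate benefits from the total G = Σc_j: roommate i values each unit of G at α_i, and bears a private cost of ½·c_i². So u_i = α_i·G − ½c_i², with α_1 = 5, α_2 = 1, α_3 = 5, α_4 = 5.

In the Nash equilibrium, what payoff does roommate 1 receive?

Roommate i's FOC: ∂u_i/∂c_i = α_i − c_i = 0, so c_i* = α_i.
NE contributions = (5, 1, 5, 5); G = 16.
u_1 = α_1·G − ½·(c_1)² = 5·16 − ½·5² = 67.5.

67.5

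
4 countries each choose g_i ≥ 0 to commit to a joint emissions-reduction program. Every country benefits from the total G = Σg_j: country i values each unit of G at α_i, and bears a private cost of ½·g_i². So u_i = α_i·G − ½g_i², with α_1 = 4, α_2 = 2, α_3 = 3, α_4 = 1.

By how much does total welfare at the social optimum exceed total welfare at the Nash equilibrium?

Country i's FOC: ∂u_i/∂g_i = α_i − g_i = 0, so g_i* = α_i.
NE contributions = (4, 2, 3, 1); G = 10.
W^NE = (Σα)·G − ½Σα_i² = 10² − ½·30 = 85.
Planner sets g_i = Σα_j = 10 for every i, so G^SO = 4·10 = 40.
W^SO = (Σα)·G^SO − ½·4·(Σα)² = (4/2)·10² = 200.
Deadweight loss = W^SO − W^NE = 115.

115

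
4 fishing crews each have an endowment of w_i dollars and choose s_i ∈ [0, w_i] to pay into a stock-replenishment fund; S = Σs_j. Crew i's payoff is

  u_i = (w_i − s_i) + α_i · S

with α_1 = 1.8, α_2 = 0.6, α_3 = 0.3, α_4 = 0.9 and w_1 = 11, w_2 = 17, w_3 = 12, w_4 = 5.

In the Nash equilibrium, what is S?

∂u_i/∂s_i = α_i − 1, so crew i contributes w_i if α_i > 1, else 0.
α_i > 1 for i ∈ {1}; NE contributions (11, 0, 0, 0), S = 11.

11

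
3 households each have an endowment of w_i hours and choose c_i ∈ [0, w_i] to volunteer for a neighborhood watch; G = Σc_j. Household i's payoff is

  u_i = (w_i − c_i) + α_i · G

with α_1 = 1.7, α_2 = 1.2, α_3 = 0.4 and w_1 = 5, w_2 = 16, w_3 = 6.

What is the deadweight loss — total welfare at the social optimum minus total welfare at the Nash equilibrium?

13.8

∂u_i/∂c_i = α_i − 1, so household i contributes w_i if α_i > 1, else 0.
α_i > 1 for i ∈ {1, 2}; NE contributions (5, 16, 0), G = 21.
W^NE = Σw_i − G^NE + (Σα_i)·G^NE = 27 + 2.3·21 = 75.3.
Planner: ∂(Σu_j)/∂c_i = Σα_j − 1 = 2.3 > 0, so everyone contributes w_i; G^SO = 27, W^SO = 27 + 2.3·27 = 89.1.
Deadweight loss = 13.8.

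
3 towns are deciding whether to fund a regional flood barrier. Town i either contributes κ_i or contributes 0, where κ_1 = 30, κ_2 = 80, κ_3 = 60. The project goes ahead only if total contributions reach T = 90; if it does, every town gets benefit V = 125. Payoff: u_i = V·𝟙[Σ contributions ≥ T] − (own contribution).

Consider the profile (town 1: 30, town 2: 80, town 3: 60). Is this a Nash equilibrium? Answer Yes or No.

Total = 170 ≥ 90: provided.
Town 1 (pledges 30, payoff 95): dropping to 0 → total 140, payoff 125. Profitable deviation.

No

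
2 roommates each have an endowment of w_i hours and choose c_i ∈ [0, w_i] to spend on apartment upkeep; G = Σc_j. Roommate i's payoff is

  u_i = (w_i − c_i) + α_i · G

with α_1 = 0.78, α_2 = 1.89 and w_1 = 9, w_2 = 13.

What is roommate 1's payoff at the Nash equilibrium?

∂u_i/∂c_i = α_i − 1, so roommate i contributes w_i if α_i > 1, else 0.
α_i > 1 for i ∈ {2}; NE contributions (0, 13), G = 13.
u_1 = (9 − 0) + 0.78·13 = 19.14.

19.14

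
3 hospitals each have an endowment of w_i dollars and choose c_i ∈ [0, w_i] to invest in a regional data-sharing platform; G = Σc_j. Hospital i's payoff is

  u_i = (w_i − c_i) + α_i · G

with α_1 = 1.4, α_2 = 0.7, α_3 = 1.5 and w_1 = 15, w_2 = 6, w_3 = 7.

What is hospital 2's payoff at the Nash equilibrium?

∂u_i/∂c_i = α_i − 1, so hospital i contributes w_i if α_i > 1, else 0.
α_i > 1 for i ∈ {1, 3}; NE contributions (15, 0, 7), G = 22.
u_2 = (6 − 0) + 0.7·22 = 21.4.

21.4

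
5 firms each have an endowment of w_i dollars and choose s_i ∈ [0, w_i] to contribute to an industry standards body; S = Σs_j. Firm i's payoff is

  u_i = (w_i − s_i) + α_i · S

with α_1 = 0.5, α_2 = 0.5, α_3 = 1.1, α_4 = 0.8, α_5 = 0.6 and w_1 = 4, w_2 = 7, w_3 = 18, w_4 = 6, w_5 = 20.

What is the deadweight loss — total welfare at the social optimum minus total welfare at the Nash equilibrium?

92.5

∂u_i/∂s_i = α_i − 1, so firm i contributes w_i if α_i > 1, else 0.
α_i > 1 for i ∈ {3}; NE contributions (0, 0, 18, 0, 0), S = 18.
W^NE = Σw_i − S^NE + (Σα_i)·S^NE = 55 + 2.5·18 = 100.
Planner: ∂(Σu_j)/∂s_i = Σα_j − 1 = 2.5 > 0, so everyone contributes w_i; S^SO = 55, W^SO = 55 + 2.5·55 = 192.5.
Deadweight loss = 92.5.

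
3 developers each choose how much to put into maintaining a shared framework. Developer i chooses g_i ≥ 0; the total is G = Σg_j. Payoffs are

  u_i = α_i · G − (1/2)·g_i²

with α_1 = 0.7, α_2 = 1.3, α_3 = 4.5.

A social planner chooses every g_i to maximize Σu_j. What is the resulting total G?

19.5

Planner FOC: ∂(Σu_j)/∂g_i = (Σα_j) − g_i = 0, so g_i^SO = Σα_j = 6.5 for every i; G^SO = 19.5.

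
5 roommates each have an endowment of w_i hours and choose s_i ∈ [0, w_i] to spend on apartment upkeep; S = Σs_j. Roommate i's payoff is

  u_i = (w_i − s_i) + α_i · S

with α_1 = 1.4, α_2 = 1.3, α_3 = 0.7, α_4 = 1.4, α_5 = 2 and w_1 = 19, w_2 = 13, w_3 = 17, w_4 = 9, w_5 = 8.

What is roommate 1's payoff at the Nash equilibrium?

68.6

∂u_i/∂s_i = α_i − 1, so roommate i contributes w_i if α_i > 1, else 0.
α_i > 1 for i ∈ {1, 2, 4, 5}; NE contributions (19, 13, 0, 9, 8), S = 49.
u_1 = (19 − 19) + 1.4·49 = 68.6.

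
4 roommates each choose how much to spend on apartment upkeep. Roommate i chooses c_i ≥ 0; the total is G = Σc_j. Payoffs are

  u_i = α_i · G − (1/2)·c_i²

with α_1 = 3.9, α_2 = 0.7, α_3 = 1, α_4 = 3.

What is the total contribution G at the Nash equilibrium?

8.6

Roommate i's FOC: ∂u_i/∂c_i = α_i − c_i = 0, so c_i* = α_i.
NE contributions = (3.9, 0.7, 1, 3); G = 8.6.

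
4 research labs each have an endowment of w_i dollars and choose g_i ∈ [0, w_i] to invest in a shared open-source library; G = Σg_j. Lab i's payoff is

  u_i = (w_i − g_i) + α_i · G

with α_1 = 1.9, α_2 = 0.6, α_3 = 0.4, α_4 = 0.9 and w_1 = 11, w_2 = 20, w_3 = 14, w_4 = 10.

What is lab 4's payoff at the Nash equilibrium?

∂u_i/∂g_i = α_i − 1, so lab i contributes w_i if α_i > 1, else 0.
α_i > 1 for i ∈ {1}; NE contributions (11, 0, 0, 0), G = 11.
u_4 = (10 − 0) + 0.9·11 = 19.9.

19.9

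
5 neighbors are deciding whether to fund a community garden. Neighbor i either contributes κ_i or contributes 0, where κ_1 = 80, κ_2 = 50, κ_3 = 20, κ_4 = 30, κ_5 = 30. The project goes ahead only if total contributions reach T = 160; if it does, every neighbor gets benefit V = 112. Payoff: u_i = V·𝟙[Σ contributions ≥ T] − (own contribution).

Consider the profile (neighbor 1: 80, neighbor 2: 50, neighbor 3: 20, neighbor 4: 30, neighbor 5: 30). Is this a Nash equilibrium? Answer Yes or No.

No

Total = 210 ≥ 160: provided.
Neighbor 1 (pledges 80, payoff 32): dropping to 0 → total 130, payoff 0. No gain.
Neighbor 2 (pledges 50, payoff 62): dropping to 0 → total 160, payoff 112. Profitable deviation.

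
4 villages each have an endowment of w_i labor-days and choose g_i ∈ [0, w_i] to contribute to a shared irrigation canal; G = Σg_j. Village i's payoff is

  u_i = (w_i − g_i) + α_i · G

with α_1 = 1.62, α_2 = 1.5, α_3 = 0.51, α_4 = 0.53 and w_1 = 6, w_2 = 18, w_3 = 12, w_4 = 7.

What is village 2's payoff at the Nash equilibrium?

∂u_i/∂g_i = α_i − 1, so village i contributes w_i if α_i > 1, else 0.
α_i > 1 for i ∈ {1, 2}; NE contributions (6, 18, 0, 0), G = 24.
u_2 = (18 − 18) + 1.5·24 = 36.

36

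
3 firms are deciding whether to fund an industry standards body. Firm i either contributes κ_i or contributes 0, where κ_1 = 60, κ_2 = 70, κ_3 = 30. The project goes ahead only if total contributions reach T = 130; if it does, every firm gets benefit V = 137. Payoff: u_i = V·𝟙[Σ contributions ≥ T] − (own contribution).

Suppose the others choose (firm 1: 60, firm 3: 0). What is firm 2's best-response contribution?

70

Others' total = 60. Contributing 70 brings total to 130 ≥ 130: gain V − κ_2 = 67.
Best response: 70.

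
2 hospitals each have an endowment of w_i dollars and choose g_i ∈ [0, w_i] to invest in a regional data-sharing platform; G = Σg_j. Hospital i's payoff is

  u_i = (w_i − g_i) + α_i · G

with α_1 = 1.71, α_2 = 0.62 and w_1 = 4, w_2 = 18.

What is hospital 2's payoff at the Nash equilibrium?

20.48

∂u_i/∂g_i = α_i − 1, so hospital i contributes w_i if α_i > 1, else 0.
α_i > 1 for i ∈ {1}; NE contributions (4, 0), G = 4.
u_2 = (18 − 0) + 0.62·4 = 20.48.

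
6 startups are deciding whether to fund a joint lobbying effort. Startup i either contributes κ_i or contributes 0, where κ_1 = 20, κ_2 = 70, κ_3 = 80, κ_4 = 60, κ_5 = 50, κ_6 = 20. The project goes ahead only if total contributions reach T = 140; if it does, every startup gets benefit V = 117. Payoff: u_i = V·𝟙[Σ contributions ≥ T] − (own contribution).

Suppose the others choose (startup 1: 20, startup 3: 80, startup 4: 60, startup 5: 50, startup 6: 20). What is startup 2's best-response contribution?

0

Others' total = 230 ≥ 140; contributing adds cost 70 for no extra benefit.
Best response: 0.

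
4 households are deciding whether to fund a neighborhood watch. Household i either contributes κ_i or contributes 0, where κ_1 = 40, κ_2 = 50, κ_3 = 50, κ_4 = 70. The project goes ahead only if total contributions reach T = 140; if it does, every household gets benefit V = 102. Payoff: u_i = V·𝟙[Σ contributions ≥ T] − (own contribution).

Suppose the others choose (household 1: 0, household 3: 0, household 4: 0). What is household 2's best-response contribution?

0

Others' total = 0. Even contributing 50 gives 50 < 140: no benefit either way.
Best response: 0.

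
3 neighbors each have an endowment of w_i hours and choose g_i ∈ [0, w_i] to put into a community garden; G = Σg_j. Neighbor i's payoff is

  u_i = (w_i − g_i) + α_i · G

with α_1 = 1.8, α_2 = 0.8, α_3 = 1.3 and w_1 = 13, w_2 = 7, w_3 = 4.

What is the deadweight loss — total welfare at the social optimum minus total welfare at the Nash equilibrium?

∂u_i/∂g_i = α_i − 1, so neighbor i contributes w_i if α_i > 1, else 0.
α_i > 1 for i ∈ {1, 3}; NE contributions (13, 0, 4), G = 17.
W^NE = Σw_i − G^NE + (Σα_i)·G^NE = 24 + 2.9·17 = 73.3.
Planner: ∂(Σu_j)/∂g_i = Σα_j − 1 = 2.9 > 0, so everyone contributes w_i; G^SO = 24, W^SO = 24 + 2.9·24 = 93.6.
Deadweight loss = 20.3.

20.3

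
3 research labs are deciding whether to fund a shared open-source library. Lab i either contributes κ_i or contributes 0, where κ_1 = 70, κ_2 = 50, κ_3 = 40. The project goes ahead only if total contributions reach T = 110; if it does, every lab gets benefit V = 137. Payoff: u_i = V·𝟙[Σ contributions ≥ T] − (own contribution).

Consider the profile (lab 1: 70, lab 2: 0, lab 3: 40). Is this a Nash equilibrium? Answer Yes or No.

Total = 110 ≥ 110: provided.
Lab 1 (pledges 70, payoff 67): dropping to 0 → total 40, payoff 0. No gain.
Lab 2 (pledges 0, payoff 137): pledging 50 → total 160, payoff 87. No gain.
Lab 3 (pledges 40, payoff 97): dropping to 0 → total 70, payoff 0. No gain.

Yes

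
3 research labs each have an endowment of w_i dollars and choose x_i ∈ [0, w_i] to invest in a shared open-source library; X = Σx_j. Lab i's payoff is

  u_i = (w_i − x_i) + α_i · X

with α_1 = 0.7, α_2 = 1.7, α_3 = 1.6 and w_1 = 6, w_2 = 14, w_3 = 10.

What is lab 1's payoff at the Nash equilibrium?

22.8

∂u_i/∂x_i = α_i − 1, so lab i contributes w_i if α_i > 1, else 0.
α_i > 1 for i ∈ {2, 3}; NE contributions (0, 14, 10), X = 24.
u_1 = (6 − 0) + 0.7·24 = 22.8.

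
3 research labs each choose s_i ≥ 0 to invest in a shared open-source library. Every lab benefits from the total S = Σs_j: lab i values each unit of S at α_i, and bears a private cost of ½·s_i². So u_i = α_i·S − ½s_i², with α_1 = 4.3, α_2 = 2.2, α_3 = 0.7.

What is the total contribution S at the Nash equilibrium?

Lab i's FOC: ∂u_i/∂s_i = α_i − s_i = 0, so s_i* = α_i.
NE contributions = (4.3, 2.2, 0.7); S = 7.2.

7.2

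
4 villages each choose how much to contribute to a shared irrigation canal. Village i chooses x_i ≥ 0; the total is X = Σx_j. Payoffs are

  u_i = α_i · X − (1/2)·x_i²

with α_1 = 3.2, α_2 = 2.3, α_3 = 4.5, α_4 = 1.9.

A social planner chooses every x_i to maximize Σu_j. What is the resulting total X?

Planner FOC: ∂(Σu_j)/∂x_i = (Σα_j) − x_i = 0, so x_i^SO = Σα_j = 11.9 for every i; X^SO = 47.6.

47.6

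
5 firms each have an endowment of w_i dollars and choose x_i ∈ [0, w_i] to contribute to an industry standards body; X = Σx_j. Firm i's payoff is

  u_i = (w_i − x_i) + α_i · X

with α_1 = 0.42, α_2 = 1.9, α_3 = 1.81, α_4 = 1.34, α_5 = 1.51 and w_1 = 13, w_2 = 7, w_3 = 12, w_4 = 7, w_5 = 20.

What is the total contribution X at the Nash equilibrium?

∂u_i/∂x_i = α_i − 1, so firm i contributes w_i if α_i > 1, else 0.
α_i > 1 for i ∈ {2, 3, 4, 5}; NE contributions (0, 7, 12, 7, 20), X = 46.

46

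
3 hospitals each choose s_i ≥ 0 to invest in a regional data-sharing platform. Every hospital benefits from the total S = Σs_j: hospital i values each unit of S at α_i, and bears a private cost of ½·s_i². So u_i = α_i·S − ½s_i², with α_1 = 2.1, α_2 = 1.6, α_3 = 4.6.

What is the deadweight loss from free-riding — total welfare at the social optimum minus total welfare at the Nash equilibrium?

48.51

Hospital i's FOC: ∂u_i/∂s_i = α_i − s_i = 0, so s_i* = α_i.
NE contributions = (2.1, 1.6, 4.6); S = 8.3.
W^NE = (Σα)·S − ½Σα_i² = 8.3² − ½·28.13 = 54.825.
Planner sets s_i = Σα_j = 8.3 for every i, so S^SO = 3·8.3 = 24.9.
W^SO = (Σα)·S^SO − ½·3·(Σα)² = (3/2)·8.3² = 103.335.
Deadweight loss = W^SO − W^NE = 48.51.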